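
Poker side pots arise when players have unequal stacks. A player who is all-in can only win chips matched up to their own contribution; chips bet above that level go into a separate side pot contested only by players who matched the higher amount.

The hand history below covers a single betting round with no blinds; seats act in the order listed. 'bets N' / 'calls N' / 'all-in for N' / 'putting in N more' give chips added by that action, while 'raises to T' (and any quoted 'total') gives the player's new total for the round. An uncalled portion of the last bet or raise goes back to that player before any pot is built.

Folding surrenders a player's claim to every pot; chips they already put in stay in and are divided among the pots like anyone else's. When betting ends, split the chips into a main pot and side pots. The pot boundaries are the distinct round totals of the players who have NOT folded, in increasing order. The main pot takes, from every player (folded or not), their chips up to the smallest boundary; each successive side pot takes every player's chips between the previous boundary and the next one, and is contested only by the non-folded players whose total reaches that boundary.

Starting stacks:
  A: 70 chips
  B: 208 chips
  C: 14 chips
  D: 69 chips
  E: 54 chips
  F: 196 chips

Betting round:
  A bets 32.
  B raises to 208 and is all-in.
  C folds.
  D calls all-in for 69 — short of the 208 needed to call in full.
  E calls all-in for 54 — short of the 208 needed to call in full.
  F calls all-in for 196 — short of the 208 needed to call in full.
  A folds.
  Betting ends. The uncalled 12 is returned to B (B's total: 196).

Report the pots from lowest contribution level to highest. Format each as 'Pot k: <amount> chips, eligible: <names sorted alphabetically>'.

Contributions (after 12 returned to B): A=32, B=196, D=69, E=54, F=196
Folded: A, C
Pot levels (distinct totals of non-folded players): 54, 69, 196
Layer 1-54: A 32 + B 54 + D 54 + E 54 + F 54 = 248 chips; eligible B, D, E, F
Layer 55-69: 15 each from B, D, F = 15*3 = 45 chips; eligible B, D, F
Layer 70-196: 127 each from B, F = 127*2 = 254 chips; eligible B, F

Pot 1: 248 chips, eligible: B, D, E, F
Pot 2: 45 chips, eligible: B, D, F
Pot 3: 254 chips, eligible: B, F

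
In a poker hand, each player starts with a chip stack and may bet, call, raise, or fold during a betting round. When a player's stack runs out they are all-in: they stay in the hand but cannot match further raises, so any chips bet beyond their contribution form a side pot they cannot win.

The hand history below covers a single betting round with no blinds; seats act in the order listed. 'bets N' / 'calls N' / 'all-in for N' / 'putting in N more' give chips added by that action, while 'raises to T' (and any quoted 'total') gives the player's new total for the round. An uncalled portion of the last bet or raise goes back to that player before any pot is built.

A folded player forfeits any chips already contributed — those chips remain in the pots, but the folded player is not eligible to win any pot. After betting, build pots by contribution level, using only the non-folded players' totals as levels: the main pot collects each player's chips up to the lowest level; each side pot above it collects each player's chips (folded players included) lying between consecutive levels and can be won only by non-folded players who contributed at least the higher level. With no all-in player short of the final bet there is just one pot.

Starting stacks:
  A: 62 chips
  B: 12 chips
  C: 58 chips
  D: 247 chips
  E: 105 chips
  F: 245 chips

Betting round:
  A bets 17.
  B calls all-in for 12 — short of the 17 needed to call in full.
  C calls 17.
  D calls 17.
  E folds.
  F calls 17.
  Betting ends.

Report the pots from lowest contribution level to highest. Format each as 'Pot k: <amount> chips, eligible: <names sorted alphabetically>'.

Contributions: A=17, B=12, C=17, D=17, F=17
Folded: E
Pot levels (distinct totals of non-folded players): 12, 17
Layer 1-12: 12 each from A, B, C, D, F = 12*5 = 60 chips; eligible A, B, C, D, F
Layer 13-17: 5 each from A, C, D, F = 5*4 = 20 chips; eligible A, C, D, F

Pot 1: 60 chips, eligible: A, B, C, D, F
Pot 2: 20 chips, eligible: A, C, D, F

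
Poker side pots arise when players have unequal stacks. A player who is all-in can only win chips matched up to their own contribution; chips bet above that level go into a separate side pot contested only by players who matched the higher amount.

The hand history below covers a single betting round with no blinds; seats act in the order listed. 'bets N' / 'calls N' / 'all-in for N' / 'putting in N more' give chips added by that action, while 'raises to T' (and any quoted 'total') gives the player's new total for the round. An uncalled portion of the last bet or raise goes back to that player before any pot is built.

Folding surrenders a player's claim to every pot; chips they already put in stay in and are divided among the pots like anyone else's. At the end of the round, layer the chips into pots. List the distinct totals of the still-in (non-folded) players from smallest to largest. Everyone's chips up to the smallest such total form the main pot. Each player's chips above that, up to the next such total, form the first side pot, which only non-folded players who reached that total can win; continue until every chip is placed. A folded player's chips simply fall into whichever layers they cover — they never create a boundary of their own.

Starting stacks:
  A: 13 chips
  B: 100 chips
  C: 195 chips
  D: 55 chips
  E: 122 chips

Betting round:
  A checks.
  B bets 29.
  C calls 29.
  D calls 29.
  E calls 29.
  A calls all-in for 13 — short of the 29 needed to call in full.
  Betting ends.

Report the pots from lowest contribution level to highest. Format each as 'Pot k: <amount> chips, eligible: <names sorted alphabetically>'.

Contributions: A=13, B=29, C=29, D=29, E=29
Pot levels (distinct totals of non-folded players): 13, 29
Layer 1-13: 13 each from A, B, C, D, E = 13*5 = 65 chips; eligible A, B, C, D, E
Layer 14-29: 16 each from B, C, D, E = 16*4 = 64 chips; eligible B, C, D, E

Pot 1: 65 chips, eligible: A, B, C, D, E
Pot 2: 64 chips, eligible: B, C, D, E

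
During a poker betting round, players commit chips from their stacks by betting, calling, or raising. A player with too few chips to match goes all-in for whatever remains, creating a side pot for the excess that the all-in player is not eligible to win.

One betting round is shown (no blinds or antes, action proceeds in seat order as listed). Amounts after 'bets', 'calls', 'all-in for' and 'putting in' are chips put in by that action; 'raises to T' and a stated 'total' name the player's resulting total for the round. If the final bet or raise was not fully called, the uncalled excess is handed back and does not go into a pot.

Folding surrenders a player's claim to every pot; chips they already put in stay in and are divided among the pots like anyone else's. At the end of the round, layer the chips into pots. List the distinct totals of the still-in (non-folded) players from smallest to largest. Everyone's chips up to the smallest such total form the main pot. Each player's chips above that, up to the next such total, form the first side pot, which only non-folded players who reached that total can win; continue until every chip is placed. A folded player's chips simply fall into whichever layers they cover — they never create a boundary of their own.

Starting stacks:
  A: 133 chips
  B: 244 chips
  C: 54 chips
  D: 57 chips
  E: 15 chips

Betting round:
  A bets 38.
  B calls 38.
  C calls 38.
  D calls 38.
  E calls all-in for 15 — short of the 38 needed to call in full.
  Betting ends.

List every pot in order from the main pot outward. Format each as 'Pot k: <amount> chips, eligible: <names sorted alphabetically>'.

Pot 1: 75 chips, eligible: A, B, C, D, E
Pot 2: 92 chips, eligible: A, B, C, D

Derivation:
Contributions: A=38, B=38, C=38, D=38, E=15
Pot levels (distinct totals of non-folded players): 15, 38
Layer 1-15: 15 each from A, B, C, D, E = 15*5 = 75 chips; eligible A, B, C, D, E
Layer 16-38: 23 each from A, B, C, D = 23*4 = 92 chips; eligible A, B, C, D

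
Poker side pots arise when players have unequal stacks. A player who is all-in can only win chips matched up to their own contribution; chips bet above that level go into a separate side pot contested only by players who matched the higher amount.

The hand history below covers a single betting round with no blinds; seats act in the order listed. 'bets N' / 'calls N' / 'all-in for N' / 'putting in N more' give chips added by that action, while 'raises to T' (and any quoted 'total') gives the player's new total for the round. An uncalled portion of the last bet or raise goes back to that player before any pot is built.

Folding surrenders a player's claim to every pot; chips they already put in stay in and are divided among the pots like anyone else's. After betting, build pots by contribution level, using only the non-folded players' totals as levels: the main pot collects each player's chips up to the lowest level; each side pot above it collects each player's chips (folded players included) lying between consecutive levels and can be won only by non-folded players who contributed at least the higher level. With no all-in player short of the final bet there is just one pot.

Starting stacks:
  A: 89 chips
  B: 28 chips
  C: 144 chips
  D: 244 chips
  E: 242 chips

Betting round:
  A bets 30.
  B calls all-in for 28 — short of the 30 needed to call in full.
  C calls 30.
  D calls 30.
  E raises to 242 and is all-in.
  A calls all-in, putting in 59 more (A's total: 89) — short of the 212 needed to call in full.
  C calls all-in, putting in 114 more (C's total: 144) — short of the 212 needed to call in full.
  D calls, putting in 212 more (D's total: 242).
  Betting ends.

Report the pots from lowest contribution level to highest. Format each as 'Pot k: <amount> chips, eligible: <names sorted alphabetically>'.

Contributions: A=89, B=28, C=144, D=242, E=242
Pot levels (distinct totals of non-folded players): 28, 89, 144, 242
Layer 1-28: 28 each from A, B, C, D, E = 28*5 = 140 chips; eligible A, B, C, D, E
Layer 29-89: 61 each from A, C, D, E = 61*4 = 244 chips; eligible A, C, D, E
Layer 90-144: 55 each from C, D, E = 55*3 = 165 chips; eligible C, D, E
Layer 145-242: 98 each from D, E = 98*2 = 196 chips; eligible D, E

Pot 1: 140 chips, eligible: A, B, C, D, E
Pot 2: 244 chips, eligible: A, C, D, E
Pot 3: 165 chips, eligible: C, D, E
Pot 4: 196 chips, eligible: D, E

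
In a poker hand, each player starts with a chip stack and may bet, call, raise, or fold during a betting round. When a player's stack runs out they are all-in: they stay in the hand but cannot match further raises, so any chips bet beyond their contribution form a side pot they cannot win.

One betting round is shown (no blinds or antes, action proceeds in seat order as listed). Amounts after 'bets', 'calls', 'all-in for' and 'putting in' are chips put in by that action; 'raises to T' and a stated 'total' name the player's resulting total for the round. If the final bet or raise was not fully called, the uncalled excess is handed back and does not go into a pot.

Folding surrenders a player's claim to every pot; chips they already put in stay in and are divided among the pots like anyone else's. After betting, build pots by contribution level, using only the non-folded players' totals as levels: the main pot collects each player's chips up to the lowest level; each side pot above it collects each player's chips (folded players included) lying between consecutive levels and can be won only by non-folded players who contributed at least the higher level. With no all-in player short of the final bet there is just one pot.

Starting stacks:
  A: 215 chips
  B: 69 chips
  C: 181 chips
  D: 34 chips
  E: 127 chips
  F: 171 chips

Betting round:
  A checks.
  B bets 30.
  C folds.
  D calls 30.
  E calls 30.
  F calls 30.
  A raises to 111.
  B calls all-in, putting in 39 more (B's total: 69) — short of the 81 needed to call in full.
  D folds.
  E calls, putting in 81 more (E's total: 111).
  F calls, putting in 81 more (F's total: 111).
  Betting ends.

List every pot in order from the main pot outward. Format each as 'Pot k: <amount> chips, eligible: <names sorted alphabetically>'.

Contributions: A=111, B=69, D=30, E=111, F=111
Folded: C, D
Pot levels (distinct totals of non-folded players): 69, 111
Layer 1-69: A 69 + B 69 + D 30 + E 69 + F 69 = 306 chips; eligible A, B, E, F
Layer 70-111: 42 each from A, E, F = 42*3 = 126 chips; eligible A, E, F

Pot 1: 306 chips, eligible: A, B, E, F
Pot 2: 126 chips, eligible: A, E, F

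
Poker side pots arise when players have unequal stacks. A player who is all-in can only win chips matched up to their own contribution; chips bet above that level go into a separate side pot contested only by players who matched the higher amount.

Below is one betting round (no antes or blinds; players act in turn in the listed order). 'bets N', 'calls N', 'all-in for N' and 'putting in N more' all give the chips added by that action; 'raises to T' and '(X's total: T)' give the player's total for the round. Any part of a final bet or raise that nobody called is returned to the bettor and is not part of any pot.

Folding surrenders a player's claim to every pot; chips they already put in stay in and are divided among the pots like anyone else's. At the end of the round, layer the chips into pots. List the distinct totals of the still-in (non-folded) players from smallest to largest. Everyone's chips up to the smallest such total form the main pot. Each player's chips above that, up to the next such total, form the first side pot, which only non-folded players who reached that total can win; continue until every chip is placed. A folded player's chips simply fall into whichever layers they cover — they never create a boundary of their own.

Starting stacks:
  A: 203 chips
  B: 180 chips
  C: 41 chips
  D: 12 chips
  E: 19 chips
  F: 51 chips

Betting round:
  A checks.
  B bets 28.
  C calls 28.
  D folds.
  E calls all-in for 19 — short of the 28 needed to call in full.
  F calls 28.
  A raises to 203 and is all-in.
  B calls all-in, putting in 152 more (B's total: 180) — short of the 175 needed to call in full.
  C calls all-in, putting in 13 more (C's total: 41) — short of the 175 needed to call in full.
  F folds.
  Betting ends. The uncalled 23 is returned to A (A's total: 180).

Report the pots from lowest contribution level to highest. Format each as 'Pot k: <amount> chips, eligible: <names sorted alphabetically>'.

Pot 1: 95 chips, eligible: A, B, C, E
Pot 2: 75 chips, eligible: A, B, C
Pot 3: 278 chips, eligible: A, B

Derivation:
Contributions (after 23 returned to A): A=180, B=180, C=41, E=19, F=28
Folded: D, F
Pot levels (distinct totals of non-folded players): 19, 41, 180
Layer 1-19: 19 each from A, B, C, E, F = 19*5 = 95 chips; eligible A, B, C, E
Layer 20-41: A 22 + B 22 + C 22 + F 9 = 75 chips; eligible A, B, C
Layer 42-180: 139 each from A, B = 139*2 = 278 chips; eligible A, B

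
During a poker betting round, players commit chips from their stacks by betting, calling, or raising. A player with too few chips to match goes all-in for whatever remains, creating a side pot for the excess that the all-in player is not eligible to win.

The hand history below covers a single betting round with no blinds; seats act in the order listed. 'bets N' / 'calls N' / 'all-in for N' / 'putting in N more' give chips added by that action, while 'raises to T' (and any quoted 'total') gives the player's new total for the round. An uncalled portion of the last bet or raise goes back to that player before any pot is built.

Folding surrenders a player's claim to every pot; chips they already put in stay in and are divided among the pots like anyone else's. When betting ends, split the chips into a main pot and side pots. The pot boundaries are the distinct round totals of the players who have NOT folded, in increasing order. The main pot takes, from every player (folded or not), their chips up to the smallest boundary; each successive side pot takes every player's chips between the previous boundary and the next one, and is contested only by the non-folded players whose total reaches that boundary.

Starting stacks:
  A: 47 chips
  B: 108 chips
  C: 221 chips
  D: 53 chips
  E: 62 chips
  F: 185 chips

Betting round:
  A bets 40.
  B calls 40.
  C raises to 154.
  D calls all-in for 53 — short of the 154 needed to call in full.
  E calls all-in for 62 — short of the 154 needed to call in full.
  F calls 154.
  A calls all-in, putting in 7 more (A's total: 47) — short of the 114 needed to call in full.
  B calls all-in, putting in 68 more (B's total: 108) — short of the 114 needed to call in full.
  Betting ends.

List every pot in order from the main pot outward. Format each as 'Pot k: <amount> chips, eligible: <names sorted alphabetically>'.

Contributions: A=47, B=108, C=154, D=53, E=62, F=154
Pot levels (distinct totals of non-folded players): 47, 53, 62, 108, 154
Layer 1-47: 47 each from A, B, C, D, E, F = 47*6 = 282 chips; eligible A, B, C, D, E, F
Layer 48-53: 6 each from B, C, D, E, F = 6*5 = 30 chips; eligible B, C, D, E, F
Layer 54-62: 9 each from B, C, E, F = 9*4 = 36 chips; eligible B, C, E, F
Layer 63-108: 46 each from B, C, F = 46*3 = 138 chips; eligible B, C, F
Layer 109-154: 46 each from C, F = 46*2 = 92 chips; eligible C, F

Pot 1: 282 chips, eligible: A, B, C, D, E, F
Pot 2: 30 chips, eligible: B, C, D, E, F
Pot 3: 36 chips, eligible: B, C, E, F
Pot 4: 138 chips, eligible: B, C, F
Pot 5: 92 chips, eligible: C, F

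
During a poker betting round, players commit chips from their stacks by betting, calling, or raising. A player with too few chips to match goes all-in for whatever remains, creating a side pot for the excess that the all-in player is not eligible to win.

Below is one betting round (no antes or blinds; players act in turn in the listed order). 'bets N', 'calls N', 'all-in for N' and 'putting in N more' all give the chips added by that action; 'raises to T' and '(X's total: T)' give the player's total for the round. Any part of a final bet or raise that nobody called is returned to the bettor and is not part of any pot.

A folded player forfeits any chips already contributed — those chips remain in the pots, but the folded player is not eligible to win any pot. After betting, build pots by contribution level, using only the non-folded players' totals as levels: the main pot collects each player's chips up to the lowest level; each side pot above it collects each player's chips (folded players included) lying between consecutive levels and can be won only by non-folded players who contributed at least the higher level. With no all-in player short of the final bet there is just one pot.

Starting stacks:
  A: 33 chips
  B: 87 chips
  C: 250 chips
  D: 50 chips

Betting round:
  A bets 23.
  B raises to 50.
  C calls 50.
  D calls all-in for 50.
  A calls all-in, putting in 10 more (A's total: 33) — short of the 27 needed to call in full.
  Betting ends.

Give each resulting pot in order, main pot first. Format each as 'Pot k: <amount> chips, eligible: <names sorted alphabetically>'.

Contributions: A=33, B=50, C=50, D=50
Pot levels (distinct totals of non-folded players): 33, 50
Layer 1-33: 33 each from A, B, C, D = 33*4 = 132 chips; eligible A, B, C, D
Layer 34-50: 17 each from B, C, D = 17*3 = 51 chips; eligible B, C, D

Pot 1: 132 chips, eligible: A, B, C, D
Pot 2: 51 chips, eligible: B, C, D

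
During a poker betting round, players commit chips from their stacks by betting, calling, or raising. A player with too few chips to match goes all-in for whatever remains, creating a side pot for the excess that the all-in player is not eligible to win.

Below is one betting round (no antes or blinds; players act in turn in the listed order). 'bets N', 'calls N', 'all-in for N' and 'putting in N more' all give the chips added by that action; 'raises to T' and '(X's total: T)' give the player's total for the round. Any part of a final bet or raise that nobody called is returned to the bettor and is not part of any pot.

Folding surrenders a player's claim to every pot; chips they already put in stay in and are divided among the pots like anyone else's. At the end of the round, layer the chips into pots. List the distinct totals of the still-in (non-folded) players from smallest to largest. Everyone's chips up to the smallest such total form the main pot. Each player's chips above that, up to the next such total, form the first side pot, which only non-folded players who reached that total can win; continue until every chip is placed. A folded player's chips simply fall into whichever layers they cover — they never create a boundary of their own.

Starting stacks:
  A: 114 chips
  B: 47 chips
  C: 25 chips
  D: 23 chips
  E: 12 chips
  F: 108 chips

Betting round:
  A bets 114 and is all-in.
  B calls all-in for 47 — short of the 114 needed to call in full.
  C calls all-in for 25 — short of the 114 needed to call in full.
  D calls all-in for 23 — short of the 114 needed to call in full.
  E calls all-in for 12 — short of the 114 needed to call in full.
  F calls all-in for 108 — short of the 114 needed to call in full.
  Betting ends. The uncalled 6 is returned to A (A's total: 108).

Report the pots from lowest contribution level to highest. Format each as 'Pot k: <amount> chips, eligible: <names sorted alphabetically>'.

Pot 1: 72 chips, eligible: A, B, C, D, E, F
Pot 2: 55 chips, eligible: A, B, C, D, F
Pot 3: 8 chips, eligible: A, B, C, F
Pot 4: 66 chips, eligible: A, B, F
Pot 5: 122 chips, eligible: A, F

Derivation:
Contributions (after 6 returned to A): A=108, B=47, C=25, D=23, E=12, F=108
Pot levels (distinct totals of non-folded players): 12, 23, 25, 47, 108
Layer 1-12: 12 each from A, B, C, D, E, F = 12*6 = 72 chips; eligible A, B, C, D, E, F
Layer 13-23: 11 each from A, B, C, D, F = 11*5 = 55 chips; eligible A, B, C, D, F
Layer 24-25: 2 each from A, B, C, F = 2*4 = 8 chips; eligible A, B, C, F
Layer 26-47: 22 each from A, B, F = 22*3 = 66 chips; eligible A, B, F
Layer 48-108: 61 each from A, F = 61*2 = 122 chips; eligible A, F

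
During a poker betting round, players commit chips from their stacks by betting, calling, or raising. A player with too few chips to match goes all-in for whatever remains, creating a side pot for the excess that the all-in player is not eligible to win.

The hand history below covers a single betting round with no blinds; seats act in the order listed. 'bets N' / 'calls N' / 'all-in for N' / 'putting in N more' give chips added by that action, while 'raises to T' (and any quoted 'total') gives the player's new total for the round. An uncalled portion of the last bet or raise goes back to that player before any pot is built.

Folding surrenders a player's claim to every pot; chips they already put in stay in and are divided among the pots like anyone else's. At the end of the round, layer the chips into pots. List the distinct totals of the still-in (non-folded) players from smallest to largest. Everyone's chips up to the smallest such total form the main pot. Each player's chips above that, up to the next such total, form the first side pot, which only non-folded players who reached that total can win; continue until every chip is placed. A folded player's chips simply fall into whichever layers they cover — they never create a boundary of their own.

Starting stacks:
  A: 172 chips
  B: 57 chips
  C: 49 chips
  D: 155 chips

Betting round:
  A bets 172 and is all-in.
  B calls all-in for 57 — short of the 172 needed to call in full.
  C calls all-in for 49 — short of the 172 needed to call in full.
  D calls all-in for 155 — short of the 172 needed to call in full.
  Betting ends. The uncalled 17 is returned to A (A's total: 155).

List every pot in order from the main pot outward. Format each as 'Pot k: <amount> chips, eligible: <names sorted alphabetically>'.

Contributions (after 17 returned to A): A=155, B=57, C=49, D=155
Pot levels (distinct totals of non-folded players): 49, 57, 155
Layer 1-49: 49 each from A, B, C, D = 49*4 = 196 chips; eligible A, B, C, D
Layer 50-57: 8 each from A, B, D = 8*3 = 24 chips; eligible A, B, D
Layer 58-155: 98 each from A, D = 98*2 = 196 chips; eligible A, D

Pot 1: 196 chips, eligible: A, B, C, D
Pot 2: 24 chips, eligible: A, B, D
Pot 3: 196 chips, eligible: A, D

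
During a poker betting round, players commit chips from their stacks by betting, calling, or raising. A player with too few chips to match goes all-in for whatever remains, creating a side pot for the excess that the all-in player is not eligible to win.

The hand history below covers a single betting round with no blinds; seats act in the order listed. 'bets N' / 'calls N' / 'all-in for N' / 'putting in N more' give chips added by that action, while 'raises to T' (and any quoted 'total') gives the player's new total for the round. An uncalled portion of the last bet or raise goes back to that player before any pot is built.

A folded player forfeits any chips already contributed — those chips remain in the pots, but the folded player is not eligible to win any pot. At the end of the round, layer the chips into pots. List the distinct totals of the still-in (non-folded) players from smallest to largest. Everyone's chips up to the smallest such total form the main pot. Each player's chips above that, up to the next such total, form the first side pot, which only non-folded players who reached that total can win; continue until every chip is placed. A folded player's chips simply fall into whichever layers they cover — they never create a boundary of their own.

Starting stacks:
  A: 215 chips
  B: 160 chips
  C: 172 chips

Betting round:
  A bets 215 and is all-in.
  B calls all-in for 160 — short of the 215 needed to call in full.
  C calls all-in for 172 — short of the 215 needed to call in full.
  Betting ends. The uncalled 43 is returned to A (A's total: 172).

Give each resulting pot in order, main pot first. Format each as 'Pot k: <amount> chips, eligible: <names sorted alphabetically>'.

Contributions (after 43 returned to A): A=172, B=160, C=172
Pot levels (distinct totals of non-folded players): 160, 172
Layer 1-160: 160 each from A, B, C = 160*3 = 480 chips; eligible A, B, C
Layer 161-172: 12 each from A, C = 12*2 = 24 chips; eligible A, C

Pot 1: 480 chips, eligible: A, B, C
Pot 2: 24 chips, eligible: A, C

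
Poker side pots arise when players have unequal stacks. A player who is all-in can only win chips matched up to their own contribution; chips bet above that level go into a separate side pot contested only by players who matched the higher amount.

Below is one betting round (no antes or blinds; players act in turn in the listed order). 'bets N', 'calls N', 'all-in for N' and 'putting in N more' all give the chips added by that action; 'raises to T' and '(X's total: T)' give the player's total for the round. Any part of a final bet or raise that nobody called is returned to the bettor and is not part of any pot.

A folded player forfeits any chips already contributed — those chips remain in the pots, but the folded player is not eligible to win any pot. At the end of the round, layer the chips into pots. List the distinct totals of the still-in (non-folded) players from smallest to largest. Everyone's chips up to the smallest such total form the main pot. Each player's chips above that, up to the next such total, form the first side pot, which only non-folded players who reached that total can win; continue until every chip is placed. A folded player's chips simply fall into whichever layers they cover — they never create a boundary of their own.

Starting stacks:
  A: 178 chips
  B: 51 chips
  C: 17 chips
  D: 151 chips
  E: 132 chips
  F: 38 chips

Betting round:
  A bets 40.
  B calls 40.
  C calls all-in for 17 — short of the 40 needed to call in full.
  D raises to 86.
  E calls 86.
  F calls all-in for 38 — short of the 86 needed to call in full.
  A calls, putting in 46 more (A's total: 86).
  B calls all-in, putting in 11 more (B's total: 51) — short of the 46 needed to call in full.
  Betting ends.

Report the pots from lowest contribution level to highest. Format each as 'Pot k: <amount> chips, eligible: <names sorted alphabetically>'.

Pot 1: 102 chips, eligible: A, B, C, D, E, F
Pot 2: 105 chips, eligible: A, B, D, E, F
Pot 3: 52 chips, eligible: A, B, D, E
Pot 4: 105 chips, eligible: A, D, E

Derivation:
Contributions: A=86, B=51, C=17, D=86, E=86, F=38
Pot levels (distinct totals of non-folded players): 17, 38, 51, 86
Layer 1-17: 17 each from A, B, C, D, E, F = 17*6 = 102 chips; eligible A, B, C, D, E, F
Layer 18-38: 21 each from A, B, D, E, F = 21*5 = 105 chips; eligible A, B, D, E, F
Layer 39-51: 13 each from A, B, D, E = 13*4 = 52 chips; eligible A, B, D, E
Layer 52-86: 35 each from A, D, E = 35*3 = 105 chips; eligible A, D, E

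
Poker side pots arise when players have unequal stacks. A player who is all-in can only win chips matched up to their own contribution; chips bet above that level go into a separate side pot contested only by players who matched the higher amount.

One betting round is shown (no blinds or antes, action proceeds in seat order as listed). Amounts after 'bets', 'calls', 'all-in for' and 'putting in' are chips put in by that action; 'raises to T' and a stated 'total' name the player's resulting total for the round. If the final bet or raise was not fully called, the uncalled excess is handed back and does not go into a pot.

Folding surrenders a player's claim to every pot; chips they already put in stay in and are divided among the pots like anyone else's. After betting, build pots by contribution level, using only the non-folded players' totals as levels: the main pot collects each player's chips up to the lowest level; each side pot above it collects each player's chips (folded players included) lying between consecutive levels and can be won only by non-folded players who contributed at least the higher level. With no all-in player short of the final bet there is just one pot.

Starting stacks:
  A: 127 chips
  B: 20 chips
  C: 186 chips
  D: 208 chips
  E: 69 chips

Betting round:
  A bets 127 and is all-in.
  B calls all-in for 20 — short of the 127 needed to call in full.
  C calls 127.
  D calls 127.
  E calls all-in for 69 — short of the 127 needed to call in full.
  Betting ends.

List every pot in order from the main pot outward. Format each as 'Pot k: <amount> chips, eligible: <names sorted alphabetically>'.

Pot 1: 100 chips, eligible: A, B, C, D, E
Pot 2: 196 chips, eligible: A, C, D, E
Pot 3: 174 chips, eligible: A, C, D

Derivation:
Contributions: A=127, B=20, C=127, D=127, E=69
Pot levels (distinct totals of non-folded players): 20, 69, 127
Layer 1-20: 20 each from A, B, C, D, E = 20*5 = 100 chips; eligible A, B, C, D, E
Layer 21-69: 49 each from A, C, D, E = 49*4 = 196 chips; eligible A, C, D, E
Layer 70-127: 58 each from A, C, D = 58*3 = 174 chips; eligible A, C, D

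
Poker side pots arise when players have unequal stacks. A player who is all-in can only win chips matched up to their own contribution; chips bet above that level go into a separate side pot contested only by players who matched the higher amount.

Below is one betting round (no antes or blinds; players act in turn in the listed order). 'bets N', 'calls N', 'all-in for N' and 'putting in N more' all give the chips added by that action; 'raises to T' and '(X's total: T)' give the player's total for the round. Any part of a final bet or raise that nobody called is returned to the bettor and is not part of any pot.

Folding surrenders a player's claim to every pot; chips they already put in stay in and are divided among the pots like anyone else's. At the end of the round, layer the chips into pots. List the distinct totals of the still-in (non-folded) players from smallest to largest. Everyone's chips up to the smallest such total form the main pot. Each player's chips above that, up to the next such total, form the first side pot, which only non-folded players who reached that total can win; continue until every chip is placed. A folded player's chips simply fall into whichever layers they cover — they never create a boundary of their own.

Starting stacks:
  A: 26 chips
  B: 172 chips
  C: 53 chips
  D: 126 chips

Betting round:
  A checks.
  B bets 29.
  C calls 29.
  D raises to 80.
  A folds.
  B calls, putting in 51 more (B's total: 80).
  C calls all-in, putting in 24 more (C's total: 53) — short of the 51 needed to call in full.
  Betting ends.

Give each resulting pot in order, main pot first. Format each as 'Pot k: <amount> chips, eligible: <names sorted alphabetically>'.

Contributions: B=80, C=53, D=80
Folded: A
Pot levels (distinct totals of non-folded players): 53, 80
Layer 1-53: 53 each from B, C, D = 53*3 = 159 chips; eligible B, C, D
Layer 54-80: 27 each from B, D = 27*2 = 54 chips; eligible B, D

Pot 1: 159 chips, eligible: B, C, D
Pot 2: 54 chips, eligible: B, D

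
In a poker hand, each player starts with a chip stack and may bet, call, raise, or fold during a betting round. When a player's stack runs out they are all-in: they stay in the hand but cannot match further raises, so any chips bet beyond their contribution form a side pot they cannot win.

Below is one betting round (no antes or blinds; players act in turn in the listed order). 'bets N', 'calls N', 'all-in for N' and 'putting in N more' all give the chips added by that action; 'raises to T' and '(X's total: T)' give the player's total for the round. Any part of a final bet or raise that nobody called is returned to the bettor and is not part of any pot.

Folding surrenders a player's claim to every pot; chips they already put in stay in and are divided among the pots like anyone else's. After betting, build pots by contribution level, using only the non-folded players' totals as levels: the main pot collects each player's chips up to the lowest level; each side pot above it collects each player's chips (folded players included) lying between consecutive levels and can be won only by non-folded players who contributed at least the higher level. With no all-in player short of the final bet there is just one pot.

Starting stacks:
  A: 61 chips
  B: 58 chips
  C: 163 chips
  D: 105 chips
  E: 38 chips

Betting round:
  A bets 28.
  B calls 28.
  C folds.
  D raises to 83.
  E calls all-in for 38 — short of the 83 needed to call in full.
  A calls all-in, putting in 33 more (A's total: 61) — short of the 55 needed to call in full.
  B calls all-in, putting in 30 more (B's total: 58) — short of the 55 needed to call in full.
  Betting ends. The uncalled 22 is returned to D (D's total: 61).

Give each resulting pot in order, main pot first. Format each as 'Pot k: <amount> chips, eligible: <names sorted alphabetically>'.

Contributions (after 22 returned to D): A=61, B=58, D=61, E=38
Folded: C
Pot levels (distinct totals of non-folded players): 38, 58, 61
Layer 1-38: 38 each from A, B, D, E = 38*4 = 152 chips; eligible A, B, D, E
Layer 39-58: 20 each from A, B, D = 20*3 = 60 chips; eligible A, B, D
Layer 59-61: 3 each from A, D = 3*2 = 6 chips; eligible A, D

Pot 1: 152 chips, eligible: A, B, D, E
Pot 2: 60 chips, eligible: A, B, D
Pot 3: 6 chips, eligible: A, D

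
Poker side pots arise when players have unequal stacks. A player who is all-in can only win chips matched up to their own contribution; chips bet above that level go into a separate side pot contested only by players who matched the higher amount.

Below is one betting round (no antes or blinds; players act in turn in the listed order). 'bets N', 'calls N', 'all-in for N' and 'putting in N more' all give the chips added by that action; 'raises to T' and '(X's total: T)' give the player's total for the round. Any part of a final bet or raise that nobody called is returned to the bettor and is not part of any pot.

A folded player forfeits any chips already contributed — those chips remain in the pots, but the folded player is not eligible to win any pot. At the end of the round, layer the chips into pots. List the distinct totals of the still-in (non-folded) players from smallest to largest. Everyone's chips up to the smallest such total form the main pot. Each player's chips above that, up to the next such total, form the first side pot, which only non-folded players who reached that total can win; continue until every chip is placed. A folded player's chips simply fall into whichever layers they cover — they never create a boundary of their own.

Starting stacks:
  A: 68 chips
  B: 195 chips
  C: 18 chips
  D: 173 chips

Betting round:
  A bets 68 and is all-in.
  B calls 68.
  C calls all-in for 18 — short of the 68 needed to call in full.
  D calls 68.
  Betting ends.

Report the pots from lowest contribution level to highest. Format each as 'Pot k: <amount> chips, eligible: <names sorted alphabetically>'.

Contributions: A=68, B=68, C=18, D=68
Pot levels (distinct totals of non-folded players): 18, 68
Layer 1-18: 18 each from A, B, C, D = 18*4 = 72 chips; eligible A, B, C, D
Layer 19-68: 50 each from A, B, D = 50*3 = 150 chips; eligible A, B, D

Pot 1: 72 chips, eligible: A, B, C, D
Pot 2: 150 chips, eligible: A, B, D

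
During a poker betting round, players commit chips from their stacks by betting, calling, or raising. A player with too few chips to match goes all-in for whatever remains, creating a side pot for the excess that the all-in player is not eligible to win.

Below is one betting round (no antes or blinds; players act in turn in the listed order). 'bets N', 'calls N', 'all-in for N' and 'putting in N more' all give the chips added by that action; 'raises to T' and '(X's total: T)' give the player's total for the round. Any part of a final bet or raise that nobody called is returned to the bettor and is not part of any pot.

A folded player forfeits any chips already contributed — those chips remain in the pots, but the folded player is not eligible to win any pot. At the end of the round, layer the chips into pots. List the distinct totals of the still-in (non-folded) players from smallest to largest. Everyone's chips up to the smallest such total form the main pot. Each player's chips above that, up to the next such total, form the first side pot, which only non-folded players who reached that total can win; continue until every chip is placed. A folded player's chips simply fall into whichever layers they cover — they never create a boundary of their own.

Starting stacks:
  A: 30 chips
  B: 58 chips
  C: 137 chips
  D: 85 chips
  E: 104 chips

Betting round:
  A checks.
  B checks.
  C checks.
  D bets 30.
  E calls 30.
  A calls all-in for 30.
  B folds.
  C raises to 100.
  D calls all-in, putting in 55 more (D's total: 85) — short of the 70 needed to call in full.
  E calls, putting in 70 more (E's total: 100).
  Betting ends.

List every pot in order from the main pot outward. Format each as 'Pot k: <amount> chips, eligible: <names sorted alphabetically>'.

Contributions: A=30, C=100, D=85, E=100
Folded: B
Pot levels (distinct totals of non-folded players): 30, 85, 100
Layer 1-30: 30 each from A, C, D, E = 30*4 = 120 chips; eligible A, C, D, E
Layer 31-85: 55 each from C, D, E = 55*3 = 165 chips; eligible C, D, E
Layer 86-100: 15 each from C, E = 15*2 = 30 chips; eligible C, E

Pot 1: 120 chips, eligible: A, C, D, E
Pot 2: 165 chips, eligible: C, D, E
Pot 3: 30 chips, eligible: C, E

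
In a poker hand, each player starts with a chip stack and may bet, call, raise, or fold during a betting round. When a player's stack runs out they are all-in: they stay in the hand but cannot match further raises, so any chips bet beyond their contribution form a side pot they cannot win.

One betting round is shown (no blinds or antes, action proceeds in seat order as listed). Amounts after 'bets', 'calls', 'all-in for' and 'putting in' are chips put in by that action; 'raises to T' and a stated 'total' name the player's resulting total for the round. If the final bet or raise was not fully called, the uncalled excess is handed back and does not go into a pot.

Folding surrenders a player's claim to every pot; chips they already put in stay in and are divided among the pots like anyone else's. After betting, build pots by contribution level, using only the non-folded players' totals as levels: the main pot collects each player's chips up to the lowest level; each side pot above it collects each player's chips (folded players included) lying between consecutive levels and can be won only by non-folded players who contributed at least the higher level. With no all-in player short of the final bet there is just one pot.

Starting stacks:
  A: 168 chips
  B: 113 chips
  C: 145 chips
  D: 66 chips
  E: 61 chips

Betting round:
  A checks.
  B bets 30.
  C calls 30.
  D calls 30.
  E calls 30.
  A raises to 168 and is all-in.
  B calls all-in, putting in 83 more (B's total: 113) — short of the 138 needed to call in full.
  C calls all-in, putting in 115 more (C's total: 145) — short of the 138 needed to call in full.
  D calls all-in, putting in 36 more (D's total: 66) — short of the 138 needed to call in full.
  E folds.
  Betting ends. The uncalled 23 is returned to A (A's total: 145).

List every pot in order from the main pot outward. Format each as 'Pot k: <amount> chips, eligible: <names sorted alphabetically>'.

Pot 1: 294 chips, eligible: A, B, C, D
Pot 2: 141 chips, eligible: A, B, C
Pot 3: 64 chips, eligible: A, C

Derivation:
Contributions (after 23 returned to A): A=145, B=113, C=145, D=66, E=30
Folded: E
Pot levels (distinct totals of non-folded players): 66, 113, 145
Layer 1-66: A 66 + B 66 + C 66 + D 66 + E 30 = 294 chips; eligible A, B, C, D
Layer 67-113: 47 each from A, B, C = 47*3 = 141 chips; eligible A, B, C
Layer 114-145: 32 each from A, C = 32*2 = 64 chips; eligible A, C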